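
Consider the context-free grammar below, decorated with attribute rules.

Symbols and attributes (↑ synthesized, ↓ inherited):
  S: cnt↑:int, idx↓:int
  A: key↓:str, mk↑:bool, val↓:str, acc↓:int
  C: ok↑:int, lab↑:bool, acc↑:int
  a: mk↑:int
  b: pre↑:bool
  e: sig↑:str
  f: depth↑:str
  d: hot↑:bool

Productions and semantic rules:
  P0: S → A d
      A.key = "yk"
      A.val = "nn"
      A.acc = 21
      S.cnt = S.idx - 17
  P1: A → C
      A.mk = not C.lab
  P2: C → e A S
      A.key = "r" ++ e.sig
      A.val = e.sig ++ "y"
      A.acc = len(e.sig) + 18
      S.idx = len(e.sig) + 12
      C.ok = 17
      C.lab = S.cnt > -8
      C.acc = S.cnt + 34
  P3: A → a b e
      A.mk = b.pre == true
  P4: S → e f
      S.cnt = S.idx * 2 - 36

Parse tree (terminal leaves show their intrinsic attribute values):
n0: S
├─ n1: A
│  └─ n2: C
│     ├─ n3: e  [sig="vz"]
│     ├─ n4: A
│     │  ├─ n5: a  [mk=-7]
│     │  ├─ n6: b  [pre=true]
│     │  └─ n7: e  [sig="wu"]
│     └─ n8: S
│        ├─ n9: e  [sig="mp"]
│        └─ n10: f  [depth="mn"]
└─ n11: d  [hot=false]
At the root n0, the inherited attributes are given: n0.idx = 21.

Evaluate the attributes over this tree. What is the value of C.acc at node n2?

26

1. n0.idx = 21  [given at root]
2. n1.key = "yk"  ["yk"]
3. n1.val = "nn"  ["nn"]
4. n1.acc = 21  [21]
5. n3.sig = "vz"  [terminal]
6. n4.key = "rvz"  ["r" ++ e.sig]
7. n4.val = "vzy"  [e.sig ++ "y"]
8. n4.acc = 20  [len(e.sig) + 18]
9. n5.mk = -7  [terminal]
10. n6.pre = true  [terminal]
11. n7.sig = "wu"  [terminal]
12. n4.mk = true  [b.pre == true]
13. n8.idx = 14  [len(e.sig) + 12]
14. n9.sig = "mp"  [terminal]
15. n10.depth = "mn"  [terminal]
16. n8.cnt = -8  [S.idx * 2 - 36]
17. n2.ok = 17  [17]
18. n2.lab = false  [S.cnt > -8]
19. n2.acc = 26  [S.cnt + 34]
20. n1.mk = true  [not C.lab]
21. n11.hot = false  [terminal]
22. n0.cnt = 4  [S.idx - 17]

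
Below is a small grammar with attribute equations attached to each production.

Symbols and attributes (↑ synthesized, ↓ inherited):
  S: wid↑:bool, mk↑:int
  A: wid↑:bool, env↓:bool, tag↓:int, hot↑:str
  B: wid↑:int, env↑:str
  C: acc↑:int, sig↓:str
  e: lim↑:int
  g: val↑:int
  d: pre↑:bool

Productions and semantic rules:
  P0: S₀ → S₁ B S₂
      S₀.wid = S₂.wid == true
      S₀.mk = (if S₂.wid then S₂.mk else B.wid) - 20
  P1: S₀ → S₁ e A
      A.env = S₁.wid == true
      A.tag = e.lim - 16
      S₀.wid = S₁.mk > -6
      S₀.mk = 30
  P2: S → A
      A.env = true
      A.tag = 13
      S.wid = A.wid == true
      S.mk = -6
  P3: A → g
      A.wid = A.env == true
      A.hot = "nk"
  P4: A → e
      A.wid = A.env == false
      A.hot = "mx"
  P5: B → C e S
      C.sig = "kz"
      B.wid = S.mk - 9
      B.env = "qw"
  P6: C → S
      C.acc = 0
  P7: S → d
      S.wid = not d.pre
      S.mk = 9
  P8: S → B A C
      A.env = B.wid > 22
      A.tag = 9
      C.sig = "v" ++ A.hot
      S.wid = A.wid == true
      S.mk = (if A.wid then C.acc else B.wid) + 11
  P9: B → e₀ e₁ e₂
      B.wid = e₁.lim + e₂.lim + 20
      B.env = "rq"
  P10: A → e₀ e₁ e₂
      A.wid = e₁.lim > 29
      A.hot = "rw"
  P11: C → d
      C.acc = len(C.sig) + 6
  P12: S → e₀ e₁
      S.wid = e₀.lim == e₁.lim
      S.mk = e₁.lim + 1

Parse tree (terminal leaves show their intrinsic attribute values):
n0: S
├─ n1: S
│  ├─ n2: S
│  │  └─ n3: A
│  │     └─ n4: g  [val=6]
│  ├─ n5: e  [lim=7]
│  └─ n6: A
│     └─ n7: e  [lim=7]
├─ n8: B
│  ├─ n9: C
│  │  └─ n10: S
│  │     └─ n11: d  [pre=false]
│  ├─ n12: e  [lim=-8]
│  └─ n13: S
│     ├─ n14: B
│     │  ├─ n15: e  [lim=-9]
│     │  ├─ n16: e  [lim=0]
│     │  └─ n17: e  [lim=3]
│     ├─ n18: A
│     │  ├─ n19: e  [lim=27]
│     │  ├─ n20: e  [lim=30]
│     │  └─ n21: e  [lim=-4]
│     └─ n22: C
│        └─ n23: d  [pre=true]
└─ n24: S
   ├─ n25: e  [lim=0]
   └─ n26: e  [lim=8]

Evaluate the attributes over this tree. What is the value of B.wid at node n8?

11

1. n3.env = true  [true]
2. n3.tag = 13  [13]
3. n4.val = 6  [terminal]
4. n3.wid = true  [A.env == true]
5. n3.hot = "nk"  ["nk"]
6. n2.wid = true  [A.wid == true]
7. n2.mk = -6  [-6]
8. n5.lim = 7  [terminal]
9. n6.env = true  [S₁.wid == true]
10. n6.tag = -9  [e.lim - 16]
11. n7.lim = 7  [terminal]
12. n6.wid = false  [A.env == false]
13. n6.hot = "mx"  ["mx"]
14. n1.wid = false  [S₁.mk > -6]
15. n1.mk = 30  [30]
16. n9.sig = "kz"  ["kz"]
17. n11.pre = false  [terminal]
18. n10.wid = true  [not d.pre]
19. n10.mk = 9  [9]
20. n9.acc = 0  [0]
21. n12.lim = -8  [terminal]
22. n15.lim = -9  [terminal]
23. n16.lim = 0  [terminal]
24. n17.lim = 3  [terminal]
25. n14.wid = 23  [e₁.lim + e₂.lim + 20]
26. n14.env = "rq"  ["rq"]
27. n18.env = true  [B.wid > 22]
28. n18.tag = 9  [9]
29. n19.lim = 27  [terminal]
30. n20.lim = 30  [terminal]
31. n21.lim = -4  [terminal]
32. n18.wid = true  [e₁.lim > 29]
33. n18.hot = "rw"  ["rw"]
34. n22.sig = "vrw"  ["v" ++ A.hot]
35. n23.pre = true  [terminal]
36. n22.acc = 9  [len(C.sig) + 6]
37. n13.wid = true  [A.wid == true]
38. n13.mk = 20  [(if A.wid then C.acc else B.wid) + 11]
39. n8.wid = 11  [S.mk - 9]
40. n8.env = "qw"  ["qw"]
41. n25.lim = 0  [terminal]
42. n26.lim = 8  [terminal]
43. n24.wid = false  [e₀.lim == e₁.lim]
44. n24.mk = 9  [e₁.lim + 1]
45. n0.wid = false  [S₂.wid == true]
46. n0.mk = -9  [(if S₂.wid then S₂.mk else B.wid) - 20]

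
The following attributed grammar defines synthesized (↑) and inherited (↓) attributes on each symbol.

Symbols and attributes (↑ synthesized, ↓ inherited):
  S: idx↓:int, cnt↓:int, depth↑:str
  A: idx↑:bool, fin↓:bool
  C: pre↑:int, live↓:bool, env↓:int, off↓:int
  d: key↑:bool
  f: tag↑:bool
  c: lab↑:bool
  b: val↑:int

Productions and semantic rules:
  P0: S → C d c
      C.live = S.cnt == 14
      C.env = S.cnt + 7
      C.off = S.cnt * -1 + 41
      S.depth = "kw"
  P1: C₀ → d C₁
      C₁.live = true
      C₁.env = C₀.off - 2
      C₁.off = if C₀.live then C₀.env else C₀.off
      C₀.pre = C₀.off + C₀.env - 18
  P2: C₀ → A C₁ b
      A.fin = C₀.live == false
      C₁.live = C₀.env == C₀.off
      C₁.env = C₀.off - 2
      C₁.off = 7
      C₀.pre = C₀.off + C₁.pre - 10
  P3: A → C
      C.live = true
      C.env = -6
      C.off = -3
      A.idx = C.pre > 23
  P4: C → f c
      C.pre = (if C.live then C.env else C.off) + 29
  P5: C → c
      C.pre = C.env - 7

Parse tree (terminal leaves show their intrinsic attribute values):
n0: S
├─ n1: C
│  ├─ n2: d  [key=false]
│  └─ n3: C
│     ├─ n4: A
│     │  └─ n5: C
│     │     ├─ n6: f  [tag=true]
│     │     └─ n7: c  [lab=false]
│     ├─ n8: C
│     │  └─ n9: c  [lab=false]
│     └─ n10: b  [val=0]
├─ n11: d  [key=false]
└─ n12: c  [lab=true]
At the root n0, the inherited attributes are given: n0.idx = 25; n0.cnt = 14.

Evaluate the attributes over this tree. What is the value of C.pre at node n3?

1. n0.idx = 25  [given at root]
2. n0.cnt = 14  [given at root]
3. n1.live = true  [S.cnt == 14]
4. n1.env = 21  [S.cnt + 7]
5. n1.off = 27  [S.cnt * -1 + 41]
6. n2.key = false  [terminal]
7. n3.live = true  [true]
8. n3.env = 25  [C₀.off - 2]
9. n3.off = 21  [if C₀.live then C₀.env else C₀.off]
10. n4.fin = false  [C₀.live == false]
11. n5.live = true  [true]
12. n5.env = -6  [-6]
13. n5.off = -3  [-3]
14. n6.tag = true  [terminal]
15. n7.lab = false  [terminal]
16. n5.pre = 23  [(if C.live then C.env else C.off) + 29]
17. n4.idx = false  [C.pre > 23]
18. n8.live = false  [C₀.env == C₀.off]
19. n8.env = 19  [C₀.off - 2]
20. n8.off = 7  [7]
21. n9.lab = false  [terminal]
22. n8.pre = 12  [C.env - 7]
23. n10.val = 0  [terminal]
24. n3.pre = 23  [C₀.off + C₁.pre - 10]
25. n1.pre = 30  [C₀.off + C₀.env - 18]
26. n11.key = false  [terminal]
27. n12.lab = true  [terminal]
28. n0.depth = "kw"  ["kw"]

23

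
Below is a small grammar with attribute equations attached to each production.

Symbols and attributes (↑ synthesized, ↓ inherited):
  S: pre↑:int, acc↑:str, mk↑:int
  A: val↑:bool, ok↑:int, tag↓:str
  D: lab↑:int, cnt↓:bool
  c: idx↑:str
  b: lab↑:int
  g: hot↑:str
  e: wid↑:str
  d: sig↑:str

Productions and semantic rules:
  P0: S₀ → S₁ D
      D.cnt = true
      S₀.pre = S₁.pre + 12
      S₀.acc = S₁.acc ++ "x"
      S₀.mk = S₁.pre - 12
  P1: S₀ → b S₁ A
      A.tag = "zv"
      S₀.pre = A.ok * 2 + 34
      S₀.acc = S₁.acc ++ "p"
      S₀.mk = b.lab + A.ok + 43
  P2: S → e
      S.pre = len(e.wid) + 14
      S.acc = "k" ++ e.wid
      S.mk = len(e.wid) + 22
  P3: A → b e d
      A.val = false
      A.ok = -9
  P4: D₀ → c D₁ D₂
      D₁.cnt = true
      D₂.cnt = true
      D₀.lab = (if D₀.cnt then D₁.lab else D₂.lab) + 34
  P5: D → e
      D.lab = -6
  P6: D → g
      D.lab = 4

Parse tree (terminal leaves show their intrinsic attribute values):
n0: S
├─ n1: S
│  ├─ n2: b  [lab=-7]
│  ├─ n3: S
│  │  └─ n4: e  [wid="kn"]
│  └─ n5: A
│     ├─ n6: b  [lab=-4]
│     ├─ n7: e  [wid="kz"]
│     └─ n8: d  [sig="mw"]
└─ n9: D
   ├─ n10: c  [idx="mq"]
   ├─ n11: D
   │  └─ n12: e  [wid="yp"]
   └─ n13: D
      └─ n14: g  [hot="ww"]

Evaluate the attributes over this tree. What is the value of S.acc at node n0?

"kknpx"

1. n2.lab = -7  [terminal]
2. n4.wid = "kn"  [terminal]
3. n3.pre = 16  [len(e.wid) + 14]
4. n3.acc = "kkn"  ["k" ++ e.wid]
5. n3.mk = 24  [len(e.wid) + 22]
6. n5.tag = "zv"  ["zv"]
7. n6.lab = -4  [terminal]
8. n7.wid = "kz"  [terminal]
9. n8.sig = "mw"  [terminal]
10. n5.val = false  [false]
11. n5.ok = -9  [-9]
12. n1.pre = 16  [A.ok * 2 + 34]
13. n1.acc = "kknp"  [S₁.acc ++ "p"]
14. n1.mk = 27  [b.lab + A.ok + 43]
15. n9.cnt = true  [true]
16. n10.idx = "mq"  [terminal]
17. n11.cnt = true  [true]
18. n12.wid = "yp"  [terminal]
19. n11.lab = -6  [-6]
20. n13.cnt = true  [true]
21. n14.hot = "ww"  [terminal]
22. n13.lab = 4  [4]
23. n9.lab = 28  [(if D₀.cnt then D₁.lab else D₂.lab) + 34]
24. n0.pre = 28  [S₁.pre + 12]
25. n0.acc = "kknpx"  [S₁.acc ++ "x"]
26. n0.mk = 4  [S₁.pre - 12]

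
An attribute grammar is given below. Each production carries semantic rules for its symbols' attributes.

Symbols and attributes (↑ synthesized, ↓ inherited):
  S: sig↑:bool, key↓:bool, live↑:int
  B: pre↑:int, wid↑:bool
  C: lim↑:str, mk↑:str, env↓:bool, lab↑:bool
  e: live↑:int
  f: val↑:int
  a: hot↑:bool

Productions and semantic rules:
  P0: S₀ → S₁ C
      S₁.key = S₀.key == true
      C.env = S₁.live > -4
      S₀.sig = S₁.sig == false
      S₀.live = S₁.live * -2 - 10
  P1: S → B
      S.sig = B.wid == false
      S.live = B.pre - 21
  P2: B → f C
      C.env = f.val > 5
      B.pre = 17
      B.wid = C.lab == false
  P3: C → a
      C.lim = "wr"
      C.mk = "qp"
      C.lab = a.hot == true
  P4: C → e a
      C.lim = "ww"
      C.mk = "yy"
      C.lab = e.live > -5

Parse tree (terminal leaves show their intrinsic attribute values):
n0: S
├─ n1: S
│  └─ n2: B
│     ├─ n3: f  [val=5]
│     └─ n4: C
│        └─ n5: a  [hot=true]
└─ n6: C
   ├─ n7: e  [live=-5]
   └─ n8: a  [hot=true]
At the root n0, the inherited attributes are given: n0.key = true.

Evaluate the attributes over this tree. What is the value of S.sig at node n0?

1. n0.key = true  [given at root]
2. n1.key = true  [S₀.key == true]
3. n3.val = 5  [terminal]
4. n4.env = false  [f.val > 5]
5. n5.hot = true  [terminal]
6. n4.lim = "wr"  ["wr"]
7. n4.mk = "qp"  ["qp"]
8. n4.lab = true  [a.hot == true]
9. n2.pre = 17  [17]
10. n2.wid = false  [C.lab == false]
11. n1.sig = true  [B.wid == false]
12. n1.live = -4  [B.pre - 21]
13. n6.env = false  [S₁.live > -4]
14. n7.live = -5  [terminal]
15. n8.hot = true  [terminal]
16. n6.lim = "ww"  ["ww"]
17. n6.mk = "yy"  ["yy"]
18. n6.lab = false  [e.live > -5]
19. n0.sig = false  [S₁.sig == false]
20. n0.live = -2  [S₁.live * -2 - 10]

false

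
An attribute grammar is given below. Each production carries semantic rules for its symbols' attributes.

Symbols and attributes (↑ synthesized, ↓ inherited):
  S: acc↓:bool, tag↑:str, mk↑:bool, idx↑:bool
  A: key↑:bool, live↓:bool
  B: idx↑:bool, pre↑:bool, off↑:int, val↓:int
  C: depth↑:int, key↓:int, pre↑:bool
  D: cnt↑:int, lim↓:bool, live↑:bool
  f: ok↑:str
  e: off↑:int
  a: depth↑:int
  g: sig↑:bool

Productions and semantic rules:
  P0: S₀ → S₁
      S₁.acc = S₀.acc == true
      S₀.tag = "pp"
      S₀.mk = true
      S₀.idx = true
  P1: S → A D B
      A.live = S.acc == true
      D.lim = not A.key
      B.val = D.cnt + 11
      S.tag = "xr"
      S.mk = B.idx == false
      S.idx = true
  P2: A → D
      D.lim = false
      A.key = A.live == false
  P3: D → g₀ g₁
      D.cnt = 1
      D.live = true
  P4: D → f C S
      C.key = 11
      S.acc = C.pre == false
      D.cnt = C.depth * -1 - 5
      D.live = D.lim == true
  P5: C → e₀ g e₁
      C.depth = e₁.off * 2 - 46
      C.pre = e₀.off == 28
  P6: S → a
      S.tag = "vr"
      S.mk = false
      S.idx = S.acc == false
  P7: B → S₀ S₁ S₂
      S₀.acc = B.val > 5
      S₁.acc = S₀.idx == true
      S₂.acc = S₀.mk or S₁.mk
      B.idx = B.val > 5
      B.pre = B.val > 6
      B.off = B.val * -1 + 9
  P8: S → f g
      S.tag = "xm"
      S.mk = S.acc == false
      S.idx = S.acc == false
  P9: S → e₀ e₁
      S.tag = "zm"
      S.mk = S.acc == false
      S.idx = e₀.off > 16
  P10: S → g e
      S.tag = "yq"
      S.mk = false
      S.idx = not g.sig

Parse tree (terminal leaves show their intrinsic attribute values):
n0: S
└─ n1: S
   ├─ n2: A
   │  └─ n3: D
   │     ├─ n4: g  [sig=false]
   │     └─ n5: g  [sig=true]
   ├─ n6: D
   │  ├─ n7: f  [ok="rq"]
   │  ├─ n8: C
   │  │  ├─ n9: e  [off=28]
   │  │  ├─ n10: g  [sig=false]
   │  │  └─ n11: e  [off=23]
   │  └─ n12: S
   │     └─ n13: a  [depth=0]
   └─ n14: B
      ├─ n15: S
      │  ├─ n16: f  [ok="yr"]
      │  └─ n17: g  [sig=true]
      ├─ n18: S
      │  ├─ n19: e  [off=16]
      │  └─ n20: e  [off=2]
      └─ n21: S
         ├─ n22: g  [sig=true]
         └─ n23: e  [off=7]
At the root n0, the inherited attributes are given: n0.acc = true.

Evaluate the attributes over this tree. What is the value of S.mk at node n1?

1. n0.acc = true  [given at root]
2. n1.acc = true  [S₀.acc == true]
3. n2.live = true  [S.acc == true]
4. n3.lim = false  [false]
5. n4.sig = false  [terminal]
6. n5.sig = true  [terminal]
7. n3.cnt = 1  [1]
8. n3.live = true  [true]
9. n2.key = false  [A.live == false]
10. n6.lim = true  [not A.key]
11. n7.ok = "rq"  [terminal]
12. n8.key = 11  [11]
13. n9.off = 28  [terminal]
14. n10.sig = false  [terminal]
15. n11.off = 23  [terminal]
16. n8.depth = 0  [e₁.off * 2 - 46]
17. n8.pre = true  [e₀.off == 28]
18. n12.acc = false  [C.pre == false]
19. n13.depth = 0  [terminal]
20. n12.tag = "vr"  ["vr"]
21. n12.mk = false  [false]
22. n12.idx = true  [S.acc == false]
23. n6.cnt = -5  [C.depth * -1 - 5]
24. n6.live = true  [D.lim == true]
25. n14.val = 6  [D.cnt + 11]
26. n15.acc = true  [B.val > 5]
27. n16.ok = "yr"  [terminal]
28. n17.sig = true  [terminal]
29. n15.tag = "xm"  ["xm"]
30. n15.mk = false  [S.acc == false]
31. n15.idx = false  [S.acc == false]
32. n18.acc = false  [S₀.idx == true]
33. n19.off = 16  [terminal]
34. n20.off = 2  [terminal]
35. n18.tag = "zm"  ["zm"]
36. n18.mk = true  [S.acc == false]
37. n18.idx = false  [e₀.off > 16]
38. n21.acc = true  [S₀.mk or S₁.mk]
39. n22.sig = true  [terminal]
40. n23.off = 7  [terminal]
41. n21.tag = "yq"  ["yq"]
42. n21.mk = false  [false]
43. n21.idx = false  [not g.sig]
44. n14.idx = true  [B.val > 5]
45. n14.pre = false  [B.val > 6]
46. n14.off = 3  [B.val * -1 + 9]
47. n1.tag = "xr"  ["xr"]
48. n1.mk = false  [B.idx == false]
49. n1.idx = true  [true]
50. n0.tag = "pp"  ["pp"]
51. n0.mk = true  [true]
52. n0.idx = true  [true]

false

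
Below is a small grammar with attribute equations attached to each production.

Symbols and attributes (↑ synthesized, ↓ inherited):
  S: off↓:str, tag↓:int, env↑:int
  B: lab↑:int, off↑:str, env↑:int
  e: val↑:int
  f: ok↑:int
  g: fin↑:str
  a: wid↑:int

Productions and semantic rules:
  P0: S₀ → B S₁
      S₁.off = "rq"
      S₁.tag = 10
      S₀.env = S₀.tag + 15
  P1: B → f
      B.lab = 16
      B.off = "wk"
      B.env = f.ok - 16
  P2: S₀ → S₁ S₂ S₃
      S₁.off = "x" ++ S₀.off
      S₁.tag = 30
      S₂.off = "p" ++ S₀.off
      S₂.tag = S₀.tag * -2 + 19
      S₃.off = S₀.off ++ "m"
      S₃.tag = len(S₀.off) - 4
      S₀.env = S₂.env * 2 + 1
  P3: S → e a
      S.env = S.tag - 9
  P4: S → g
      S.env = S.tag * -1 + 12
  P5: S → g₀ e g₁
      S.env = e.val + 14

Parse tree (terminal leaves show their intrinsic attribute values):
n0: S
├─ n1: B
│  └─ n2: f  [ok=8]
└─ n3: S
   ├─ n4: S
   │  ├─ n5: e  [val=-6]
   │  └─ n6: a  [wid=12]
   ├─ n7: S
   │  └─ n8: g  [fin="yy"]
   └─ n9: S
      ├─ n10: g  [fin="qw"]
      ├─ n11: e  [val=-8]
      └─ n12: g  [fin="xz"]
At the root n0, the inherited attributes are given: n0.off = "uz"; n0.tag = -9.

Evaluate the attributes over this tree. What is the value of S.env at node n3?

1. n0.off = "uz"  [given at root]
2. n0.tag = -9  [given at root]
3. n2.ok = 8  [terminal]
4. n1.lab = 16  [16]
5. n1.off = "wk"  ["wk"]
6. n1.env = -8  [f.ok - 16]
7. n3.off = "rq"  ["rq"]
8. n3.tag = 10  [10]
9. n4.off = "xrq"  ["x" ++ S₀.off]
10. n4.tag = 30  [30]
11. n5.val = -6  [terminal]
12. n6.wid = 12  [terminal]
13. n4.env = 21  [S.tag - 9]
14. n7.off = "prq"  ["p" ++ S₀.off]
15. n7.tag = -1  [S₀.tag * -2 + 19]
16. n8.fin = "yy"  [terminal]
17. n7.env = 13  [S.tag * -1 + 12]
18. n9.off = "rqm"  [S₀.off ++ "m"]
19. n9.tag = -2  [len(S₀.off) - 4]
20. n10.fin = "qw"  [terminal]
21. n11.val = -8  [terminal]
22. n12.fin = "xz"  [terminal]
23. n9.env = 6  [e.val + 14]
24. n3.env = 27  [S₂.env * 2 + 1]
25. n0.env = 6  [S₀.tag + 15]

27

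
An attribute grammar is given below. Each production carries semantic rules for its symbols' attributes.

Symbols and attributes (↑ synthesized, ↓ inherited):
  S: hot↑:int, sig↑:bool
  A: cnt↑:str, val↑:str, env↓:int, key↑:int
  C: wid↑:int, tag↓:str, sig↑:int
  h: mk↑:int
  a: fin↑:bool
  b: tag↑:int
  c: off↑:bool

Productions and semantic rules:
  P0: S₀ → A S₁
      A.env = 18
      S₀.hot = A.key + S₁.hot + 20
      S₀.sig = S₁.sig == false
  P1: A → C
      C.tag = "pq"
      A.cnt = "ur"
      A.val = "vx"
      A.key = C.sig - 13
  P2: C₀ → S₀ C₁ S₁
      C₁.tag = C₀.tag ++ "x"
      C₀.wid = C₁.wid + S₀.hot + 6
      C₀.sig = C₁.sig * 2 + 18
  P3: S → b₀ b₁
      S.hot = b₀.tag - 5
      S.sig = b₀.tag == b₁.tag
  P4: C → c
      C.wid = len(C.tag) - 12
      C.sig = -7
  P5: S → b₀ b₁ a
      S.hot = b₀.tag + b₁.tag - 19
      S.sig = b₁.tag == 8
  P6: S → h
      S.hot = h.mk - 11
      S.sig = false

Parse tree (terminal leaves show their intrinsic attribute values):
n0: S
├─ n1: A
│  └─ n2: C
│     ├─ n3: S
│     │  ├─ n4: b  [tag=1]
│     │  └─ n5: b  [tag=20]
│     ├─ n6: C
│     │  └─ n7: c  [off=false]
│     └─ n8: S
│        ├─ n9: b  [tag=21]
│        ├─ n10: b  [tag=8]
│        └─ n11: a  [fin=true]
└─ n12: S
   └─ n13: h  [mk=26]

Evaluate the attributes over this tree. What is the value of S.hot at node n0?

1. n1.env = 18  [18]
2. n2.tag = "pq"  ["pq"]
3. n4.tag = 1  [terminal]
4. n5.tag = 20  [terminal]
5. n3.hot = -4  [b₀.tag - 5]
6. n3.sig = false  [b₀.tag == b₁.tag]
7. n6.tag = "pqx"  [C₀.tag ++ "x"]
8. n7.off = false  [terminal]
9. n6.wid = -9  [len(C.tag) - 12]
10. n6.sig = -7  [-7]
11. n9.tag = 21  [terminal]
12. n10.tag = 8  [terminal]
13. n11.fin = true  [terminal]
14. n8.hot = 10  [b₀.tag + b₁.tag - 19]
15. n8.sig = true  [b₁.tag == 8]
16. n2.wid = -7  [C₁.wid + S₀.hot + 6]
17. n2.sig = 4  [C₁.sig * 2 + 18]
18. n1.cnt = "ur"  ["ur"]
19. n1.val = "vx"  ["vx"]
20. n1.key = -9  [C.sig - 13]
21. n13.mk = 26  [terminal]
22. n12.hot = 15  [h.mk - 11]
23. n12.sig = false  [false]
24. n0.hot = 26  [A.key + S₁.hot + 20]
25. n0.sig = true  [S₁.sig == false]

26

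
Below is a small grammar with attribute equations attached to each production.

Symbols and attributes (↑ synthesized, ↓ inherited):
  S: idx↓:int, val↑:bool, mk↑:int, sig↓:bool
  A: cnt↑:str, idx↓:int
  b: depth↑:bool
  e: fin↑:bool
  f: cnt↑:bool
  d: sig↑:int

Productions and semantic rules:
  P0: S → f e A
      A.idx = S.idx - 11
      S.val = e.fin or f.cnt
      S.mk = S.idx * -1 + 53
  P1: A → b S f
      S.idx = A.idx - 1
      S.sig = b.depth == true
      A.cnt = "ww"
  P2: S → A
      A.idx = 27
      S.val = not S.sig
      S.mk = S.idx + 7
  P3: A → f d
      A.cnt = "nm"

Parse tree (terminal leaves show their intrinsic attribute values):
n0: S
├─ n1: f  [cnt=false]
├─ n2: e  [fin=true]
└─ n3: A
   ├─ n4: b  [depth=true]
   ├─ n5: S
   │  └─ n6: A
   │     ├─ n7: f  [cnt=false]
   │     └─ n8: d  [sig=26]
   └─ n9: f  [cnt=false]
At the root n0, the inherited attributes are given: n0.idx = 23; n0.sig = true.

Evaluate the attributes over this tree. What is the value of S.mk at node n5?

18

1. n0.idx = 23  [given at root]
2. n0.sig = true  [given at root]
3. n1.cnt = false  [terminal]
4. n2.fin = true  [terminal]
5. n3.idx = 12  [S.idx - 11]
6. n4.depth = true  [terminal]
7. n5.idx = 11  [A.idx - 1]
8. n5.sig = true  [b.depth == true]
9. n6.idx = 27  [27]
10. n7.cnt = false  [terminal]
11. n8.sig = 26  [terminal]
12. n6.cnt = "nm"  ["nm"]
13. n5.val = false  [not S.sig]
14. n5.mk = 18  [S.idx + 7]
15. n9.cnt = false  [terminal]
16. n3.cnt = "ww"  ["ww"]
17. n0.val = true  [e.fin or f.cnt]
18. n0.mk = 30  [S.idx * -1 + 53]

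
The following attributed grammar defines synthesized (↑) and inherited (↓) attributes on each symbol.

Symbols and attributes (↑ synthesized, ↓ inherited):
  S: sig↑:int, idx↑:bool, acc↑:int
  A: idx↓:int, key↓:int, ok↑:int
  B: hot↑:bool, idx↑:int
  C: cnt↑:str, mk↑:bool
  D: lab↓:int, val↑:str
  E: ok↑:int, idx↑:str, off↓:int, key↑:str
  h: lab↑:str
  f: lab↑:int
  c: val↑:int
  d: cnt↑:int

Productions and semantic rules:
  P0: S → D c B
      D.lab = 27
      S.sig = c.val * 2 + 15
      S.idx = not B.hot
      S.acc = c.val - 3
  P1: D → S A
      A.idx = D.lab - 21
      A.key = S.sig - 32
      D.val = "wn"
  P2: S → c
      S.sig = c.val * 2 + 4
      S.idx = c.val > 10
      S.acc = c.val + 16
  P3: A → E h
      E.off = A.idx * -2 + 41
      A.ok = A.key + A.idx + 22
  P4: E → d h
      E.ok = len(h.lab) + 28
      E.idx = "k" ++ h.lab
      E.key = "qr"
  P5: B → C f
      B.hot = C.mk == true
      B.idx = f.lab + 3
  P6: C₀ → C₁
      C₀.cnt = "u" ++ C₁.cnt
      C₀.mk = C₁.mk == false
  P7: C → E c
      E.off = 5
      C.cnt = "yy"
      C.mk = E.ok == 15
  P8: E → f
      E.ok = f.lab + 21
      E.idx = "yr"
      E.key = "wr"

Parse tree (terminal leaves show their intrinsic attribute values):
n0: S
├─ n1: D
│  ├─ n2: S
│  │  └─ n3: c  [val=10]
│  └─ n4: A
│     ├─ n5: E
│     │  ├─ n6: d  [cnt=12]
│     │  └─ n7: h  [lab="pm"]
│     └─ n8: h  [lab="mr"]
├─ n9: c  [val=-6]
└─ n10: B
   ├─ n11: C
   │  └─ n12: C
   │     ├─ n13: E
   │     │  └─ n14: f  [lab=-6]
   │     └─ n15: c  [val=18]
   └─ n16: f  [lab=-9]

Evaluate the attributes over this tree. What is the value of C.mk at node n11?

1. n1.lab = 27  [27]
2. n3.val = 10  [terminal]
3. n2.sig = 24  [c.val * 2 + 4]
4. n2.idx = false  [c.val > 10]
5. n2.acc = 26  [c.val + 16]
6. n4.idx = 6  [D.lab - 21]
7. n4.key = -8  [S.sig - 32]
8. n5.off = 29  [A.idx * -2 + 41]
9. n6.cnt = 12  [terminal]
10. n7.lab = "pm"  [terminal]
11. n5.ok = 30  [len(h.lab) + 28]
12. n5.idx = "kpm"  ["k" ++ h.lab]
13. n5.key = "qr"  ["qr"]
14. n8.lab = "mr"  [terminal]
15. n4.ok = 20  [A.key + A.idx + 22]
16. n1.val = "wn"  ["wn"]
17. n9.val = -6  [terminal]
18. n13.off = 5  [5]
19. n14.lab = -6  [terminal]
20. n13.ok = 15  [f.lab + 21]
21. n13.idx = "yr"  ["yr"]
22. n13.key = "wr"  ["wr"]
23. n15.val = 18  [terminal]
24. n12.cnt = "yy"  ["yy"]
25. n12.mk = true  [E.ok == 15]
26. n11.cnt = "uyy"  ["u" ++ C₁.cnt]
27. n11.mk = false  [C₁.mk == false]
28. n16.lab = -9  [terminal]
29. n10.hot = false  [C.mk == true]
30. n10.idx = -6  [f.lab + 3]
31. n0.sig = 3  [c.val * 2 + 15]
32. n0.idx = true  [not B.hot]
33. n0.acc = -9  [c.val - 3]

false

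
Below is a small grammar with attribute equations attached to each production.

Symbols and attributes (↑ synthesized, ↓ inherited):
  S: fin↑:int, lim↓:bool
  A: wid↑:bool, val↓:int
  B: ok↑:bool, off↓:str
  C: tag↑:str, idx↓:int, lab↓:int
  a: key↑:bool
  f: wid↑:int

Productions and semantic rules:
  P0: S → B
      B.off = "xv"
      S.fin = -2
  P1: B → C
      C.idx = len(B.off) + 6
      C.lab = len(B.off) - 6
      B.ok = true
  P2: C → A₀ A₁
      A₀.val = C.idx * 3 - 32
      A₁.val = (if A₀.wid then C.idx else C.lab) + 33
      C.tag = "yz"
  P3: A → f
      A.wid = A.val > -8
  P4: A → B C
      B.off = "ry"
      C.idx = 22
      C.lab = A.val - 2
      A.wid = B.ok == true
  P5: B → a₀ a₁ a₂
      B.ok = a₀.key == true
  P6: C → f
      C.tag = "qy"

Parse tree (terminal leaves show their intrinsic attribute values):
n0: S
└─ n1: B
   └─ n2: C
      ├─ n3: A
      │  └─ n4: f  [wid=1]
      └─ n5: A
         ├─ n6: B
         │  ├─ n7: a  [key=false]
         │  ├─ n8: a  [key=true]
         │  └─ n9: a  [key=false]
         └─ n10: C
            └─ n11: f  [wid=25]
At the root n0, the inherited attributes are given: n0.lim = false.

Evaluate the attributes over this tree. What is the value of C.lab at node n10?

27

1. n0.lim = false  [given at root]
2. n1.off = "xv"  ["xv"]
3. n2.idx = 8  [len(B.off) + 6]
4. n2.lab = -4  [len(B.off) - 6]
5. n3.val = -8  [C.idx * 3 - 32]
6. n4.wid = 1  [terminal]
7. n3.wid = false  [A.val > -8]
8. n5.val = 29  [(if A₀.wid then C.idx else C.lab) + 33]
9. n6.off = "ry"  ["ry"]
10. n7.key = false  [terminal]
11. n8.key = true  [terminal]
12. n9.key = false  [terminal]
13. n6.ok = false  [a₀.key == true]
14. n10.idx = 22  [22]
15. n10.lab = 27  [A.val - 2]
16. n11.wid = 25  [terminal]
17. n10.tag = "qy"  ["qy"]
18. n5.wid = false  [B.ok == true]
19. n2.tag = "yz"  ["yz"]
20. n1.ok = true  [true]
21. n0.fin = -2  [-2]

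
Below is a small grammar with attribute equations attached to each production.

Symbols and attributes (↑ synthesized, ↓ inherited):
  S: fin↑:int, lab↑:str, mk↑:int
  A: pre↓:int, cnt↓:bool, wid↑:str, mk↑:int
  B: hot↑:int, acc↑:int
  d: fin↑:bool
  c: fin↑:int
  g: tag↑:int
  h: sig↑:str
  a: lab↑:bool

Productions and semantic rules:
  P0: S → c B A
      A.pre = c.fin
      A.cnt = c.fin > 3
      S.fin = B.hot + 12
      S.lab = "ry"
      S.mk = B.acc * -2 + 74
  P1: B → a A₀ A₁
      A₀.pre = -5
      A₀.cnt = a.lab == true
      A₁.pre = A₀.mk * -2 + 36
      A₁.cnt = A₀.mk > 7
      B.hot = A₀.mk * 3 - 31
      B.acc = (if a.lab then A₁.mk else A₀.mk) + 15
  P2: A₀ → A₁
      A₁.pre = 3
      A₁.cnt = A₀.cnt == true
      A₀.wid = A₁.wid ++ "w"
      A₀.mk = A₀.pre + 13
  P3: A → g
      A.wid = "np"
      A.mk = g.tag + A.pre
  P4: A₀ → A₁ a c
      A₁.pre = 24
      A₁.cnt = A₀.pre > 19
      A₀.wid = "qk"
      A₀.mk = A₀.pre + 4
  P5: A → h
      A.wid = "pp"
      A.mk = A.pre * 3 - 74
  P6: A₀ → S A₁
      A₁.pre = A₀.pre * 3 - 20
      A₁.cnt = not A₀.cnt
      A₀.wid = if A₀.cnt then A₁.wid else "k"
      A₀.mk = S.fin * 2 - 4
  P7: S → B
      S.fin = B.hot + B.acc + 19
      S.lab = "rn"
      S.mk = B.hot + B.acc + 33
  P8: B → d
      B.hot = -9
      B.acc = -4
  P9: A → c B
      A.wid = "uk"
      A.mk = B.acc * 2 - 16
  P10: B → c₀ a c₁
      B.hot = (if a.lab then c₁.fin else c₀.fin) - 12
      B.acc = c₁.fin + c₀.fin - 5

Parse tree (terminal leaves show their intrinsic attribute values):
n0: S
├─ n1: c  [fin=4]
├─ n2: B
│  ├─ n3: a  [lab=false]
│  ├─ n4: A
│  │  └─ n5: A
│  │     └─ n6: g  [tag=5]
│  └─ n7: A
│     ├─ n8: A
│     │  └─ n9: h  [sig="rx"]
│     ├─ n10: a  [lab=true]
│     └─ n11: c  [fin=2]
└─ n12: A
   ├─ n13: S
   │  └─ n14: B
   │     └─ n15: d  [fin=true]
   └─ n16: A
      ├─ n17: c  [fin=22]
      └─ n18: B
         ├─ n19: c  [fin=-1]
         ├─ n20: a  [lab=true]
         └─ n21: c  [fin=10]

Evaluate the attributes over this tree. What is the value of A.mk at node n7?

1. n1.fin = 4  [terminal]
2. n3.lab = false  [terminal]
3. n4.pre = -5  [-5]
4. n4.cnt = false  [a.lab == true]
5. n5.pre = 3  [3]
6. n5.cnt = false  [A₀.cnt == true]
7. n6.tag = 5  [terminal]
8. n5.wid = "np"  ["np"]
9. n5.mk = 8  [g.tag + A.pre]
10. n4.wid = "npw"  [A₁.wid ++ "w"]
11. n4.mk = 8  [A₀.pre + 13]
12. n7.pre = 20  [A₀.mk * -2 + 36]
13. n7.cnt = true  [A₀.mk > 7]
14. n8.pre = 24  [24]
15. n8.cnt = true  [A₀.pre > 19]
16. n9.sig = "rx"  [terminal]
17. n8.wid = "pp"  ["pp"]
18. n8.mk = -2  [A.pre * 3 - 74]
19. n10.lab = true  [terminal]
20. n11.fin = 2  [terminal]
21. n7.wid = "qk"  ["qk"]
22. n7.mk = 24  [A₀.pre + 4]
23. n2.hot = -7  [A₀.mk * 3 - 31]
24. n2.acc = 23  [(if a.lab then A₁.mk else A₀.mk) + 15]
25. n12.pre = 4  [c.fin]
26. n12.cnt = true  [c.fin > 3]
27. n15.fin = true  [terminal]
28. n14.hot = -9  [-9]
29. n14.acc = -4  [-4]
30. n13.fin = 6  [B.hot + B.acc + 19]
31. n13.lab = "rn"  ["rn"]
32. n13.mk = 20  [B.hot + B.acc + 33]
33. n16.pre = -8  [A₀.pre * 3 - 20]
34. n16.cnt = false  [not A₀.cnt]
35. n17.fin = 22  [terminal]
36. n19.fin = -1  [terminal]
37. n20.lab = true  [terminal]
38. n21.fin = 10  [terminal]
39. n18.hot = -2  [(if a.lab then c₁.fin else c₀.fin) - 12]
40. n18.acc = 4  [c₁.fin + c₀.fin - 5]
41. n16.wid = "uk"  ["uk"]
42. n16.mk = -8  [B.acc * 2 - 16]
43. n12.wid = "uk"  [if A₀.cnt then A₁.wid else "k"]
44. n12.mk = 8  [S.fin * 2 - 4]
45. n0.fin = 5  [B.hot + 12]
46. n0.lab = "ry"  ["ry"]
47. n0.mk = 28  [B.acc * -2 + 74]

24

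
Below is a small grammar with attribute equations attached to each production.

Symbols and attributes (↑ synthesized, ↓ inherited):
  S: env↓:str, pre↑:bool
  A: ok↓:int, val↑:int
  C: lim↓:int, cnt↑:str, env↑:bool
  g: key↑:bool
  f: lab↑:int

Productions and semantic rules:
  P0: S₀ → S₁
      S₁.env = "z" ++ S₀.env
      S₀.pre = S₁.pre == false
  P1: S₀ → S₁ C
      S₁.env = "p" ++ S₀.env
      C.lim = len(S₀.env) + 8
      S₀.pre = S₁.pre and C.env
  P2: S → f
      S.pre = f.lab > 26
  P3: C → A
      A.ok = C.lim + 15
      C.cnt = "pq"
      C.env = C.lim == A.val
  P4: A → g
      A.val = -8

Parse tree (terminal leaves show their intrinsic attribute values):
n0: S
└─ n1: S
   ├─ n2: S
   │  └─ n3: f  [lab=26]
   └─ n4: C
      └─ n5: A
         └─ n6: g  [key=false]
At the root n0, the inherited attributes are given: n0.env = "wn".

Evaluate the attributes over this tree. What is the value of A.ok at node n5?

1. n0.env = "wn"  [given at root]
2. n1.env = "zwn"  ["z" ++ S₀.env]
3. n2.env = "pzwn"  ["p" ++ S₀.env]
4. n3.lab = 26  [terminal]
5. n2.pre = false  [f.lab > 26]
6. n4.lim = 11  [len(S₀.env) + 8]
7. n5.ok = 26  [C.lim + 15]
8. n6.key = false  [terminal]
9. n5.val = -8  [-8]
10. n4.cnt = "pq"  ["pq"]
11. n4.env = false  [C.lim == A.val]
12. n1.pre = false  [S₁.pre and C.env]
13. n0.pre = true  [S₁.pre == false]

26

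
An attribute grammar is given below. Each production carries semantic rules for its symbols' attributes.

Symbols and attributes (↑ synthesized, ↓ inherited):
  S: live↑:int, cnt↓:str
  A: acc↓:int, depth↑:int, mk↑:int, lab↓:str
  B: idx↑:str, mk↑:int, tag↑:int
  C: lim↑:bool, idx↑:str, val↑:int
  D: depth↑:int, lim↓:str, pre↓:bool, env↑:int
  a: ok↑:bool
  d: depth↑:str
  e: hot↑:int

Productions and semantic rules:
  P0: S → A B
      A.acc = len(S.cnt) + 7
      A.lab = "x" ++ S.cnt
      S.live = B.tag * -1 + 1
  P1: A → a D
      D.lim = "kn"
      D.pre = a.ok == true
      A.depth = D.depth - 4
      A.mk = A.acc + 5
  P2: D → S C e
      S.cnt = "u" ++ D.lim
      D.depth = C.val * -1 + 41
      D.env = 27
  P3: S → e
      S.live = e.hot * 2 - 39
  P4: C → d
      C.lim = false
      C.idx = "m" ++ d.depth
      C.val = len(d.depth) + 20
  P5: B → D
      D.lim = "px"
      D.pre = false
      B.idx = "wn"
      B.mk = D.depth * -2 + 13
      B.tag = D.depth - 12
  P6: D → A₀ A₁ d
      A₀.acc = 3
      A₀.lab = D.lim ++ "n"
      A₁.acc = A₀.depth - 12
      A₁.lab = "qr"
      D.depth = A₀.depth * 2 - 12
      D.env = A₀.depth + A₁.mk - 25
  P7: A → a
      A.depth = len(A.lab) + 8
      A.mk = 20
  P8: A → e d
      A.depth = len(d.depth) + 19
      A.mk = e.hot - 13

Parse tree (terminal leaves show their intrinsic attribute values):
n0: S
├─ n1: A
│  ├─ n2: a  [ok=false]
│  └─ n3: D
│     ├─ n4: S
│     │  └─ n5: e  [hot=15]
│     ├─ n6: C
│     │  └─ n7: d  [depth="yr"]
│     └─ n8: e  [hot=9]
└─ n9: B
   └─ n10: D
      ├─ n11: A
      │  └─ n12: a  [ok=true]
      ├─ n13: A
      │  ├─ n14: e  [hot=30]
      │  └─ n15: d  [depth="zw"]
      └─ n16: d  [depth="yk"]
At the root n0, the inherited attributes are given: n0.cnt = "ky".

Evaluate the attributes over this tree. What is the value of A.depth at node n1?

15

1. n0.cnt = "ky"  [given at root]
2. n1.acc = 9  [len(S.cnt) + 7]
3. n1.lab = "xky"  ["x" ++ S.cnt]
4. n2.ok = false  [terminal]
5. n3.lim = "kn"  ["kn"]
6. n3.pre = false  [a.ok == true]
7. n4.cnt = "ukn"  ["u" ++ D.lim]
8. n5.hot = 15  [terminal]
9. n4.live = -9  [e.hot * 2 - 39]
10. n7.depth = "yr"  [terminal]
11. n6.lim = false  [false]
12. n6.idx = "myr"  ["m" ++ d.depth]
13. n6.val = 22  [len(d.depth) + 20]
14. n8.hot = 9  [terminal]
15. n3.depth = 19  [C.val * -1 + 41]
16. n3.env = 27  [27]
17. n1.depth = 15  [D.depth - 4]
18. n1.mk = 14  [A.acc + 5]
19. n10.lim = "px"  ["px"]
20. n10.pre = false  [false]
21. n11.acc = 3  [3]
22. n11.lab = "pxn"  [D.lim ++ "n"]
23. n12.ok = true  [terminal]
24. n11.depth = 11  [len(A.lab) + 8]
25. n11.mk = 20  [20]
26. n13.acc = -1  [A₀.depth - 12]
27. n13.lab = "qr"  ["qr"]
28. n14.hot = 30  [terminal]
29. n15.depth = "zw"  [terminal]
30. n13.depth = 21  [len(d.depth) + 19]
31. n13.mk = 17  [e.hot - 13]
32. n16.depth = "yk"  [terminal]
33. n10.depth = 10  [A₀.depth * 2 - 12]
34. n10.env = 3  [A₀.depth + A₁.mk - 25]
35. n9.idx = "wn"  ["wn"]
36. n9.mk = -7  [D.depth * -2 + 13]
37. n9.tag = -2  [D.depth - 12]
38. n0.live = 3  [B.tag * -1 + 1]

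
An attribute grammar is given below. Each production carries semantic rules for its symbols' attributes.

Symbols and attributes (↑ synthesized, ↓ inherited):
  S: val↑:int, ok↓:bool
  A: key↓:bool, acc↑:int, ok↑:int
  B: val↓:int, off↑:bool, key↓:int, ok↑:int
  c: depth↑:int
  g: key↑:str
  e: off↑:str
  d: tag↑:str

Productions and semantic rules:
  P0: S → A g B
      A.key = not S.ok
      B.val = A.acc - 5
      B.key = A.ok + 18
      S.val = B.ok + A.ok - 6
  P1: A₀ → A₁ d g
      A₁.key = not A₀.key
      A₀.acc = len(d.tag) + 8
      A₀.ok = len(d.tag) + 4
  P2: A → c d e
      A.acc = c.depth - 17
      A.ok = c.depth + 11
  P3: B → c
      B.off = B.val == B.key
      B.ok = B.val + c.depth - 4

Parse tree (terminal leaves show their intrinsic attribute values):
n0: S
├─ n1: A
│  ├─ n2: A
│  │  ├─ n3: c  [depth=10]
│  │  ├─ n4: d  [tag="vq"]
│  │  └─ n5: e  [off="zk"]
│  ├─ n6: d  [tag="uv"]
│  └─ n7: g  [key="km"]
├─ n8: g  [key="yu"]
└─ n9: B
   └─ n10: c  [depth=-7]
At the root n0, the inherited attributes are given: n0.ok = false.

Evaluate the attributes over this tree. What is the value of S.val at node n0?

-6

1. n0.ok = false  [given at root]
2. n1.key = true  [not S.ok]
3. n2.key = false  [not A₀.key]
4. n3.depth = 10  [terminal]
5. n4.tag = "vq"  [terminal]
6. n5.off = "zk"  [terminal]
7. n2.acc = -7  [c.depth - 17]
8. n2.ok = 21  [c.depth + 11]
9. n6.tag = "uv"  [terminal]
10. n7.key = "km"  [terminal]
11. n1.acc = 10  [len(d.tag) + 8]
12. n1.ok = 6  [len(d.tag) + 4]
13. n8.key = "yu"  [terminal]
14. n9.val = 5  [A.acc - 5]
15. n9.key = 24  [A.ok + 18]
16. n10.depth = -7  [terminal]
17. n9.off = false  [B.val == B.key]
18. n9.ok = -6  [B.val + c.depth - 4]
19. n0.val = -6  [B.ok + A.ok - 6]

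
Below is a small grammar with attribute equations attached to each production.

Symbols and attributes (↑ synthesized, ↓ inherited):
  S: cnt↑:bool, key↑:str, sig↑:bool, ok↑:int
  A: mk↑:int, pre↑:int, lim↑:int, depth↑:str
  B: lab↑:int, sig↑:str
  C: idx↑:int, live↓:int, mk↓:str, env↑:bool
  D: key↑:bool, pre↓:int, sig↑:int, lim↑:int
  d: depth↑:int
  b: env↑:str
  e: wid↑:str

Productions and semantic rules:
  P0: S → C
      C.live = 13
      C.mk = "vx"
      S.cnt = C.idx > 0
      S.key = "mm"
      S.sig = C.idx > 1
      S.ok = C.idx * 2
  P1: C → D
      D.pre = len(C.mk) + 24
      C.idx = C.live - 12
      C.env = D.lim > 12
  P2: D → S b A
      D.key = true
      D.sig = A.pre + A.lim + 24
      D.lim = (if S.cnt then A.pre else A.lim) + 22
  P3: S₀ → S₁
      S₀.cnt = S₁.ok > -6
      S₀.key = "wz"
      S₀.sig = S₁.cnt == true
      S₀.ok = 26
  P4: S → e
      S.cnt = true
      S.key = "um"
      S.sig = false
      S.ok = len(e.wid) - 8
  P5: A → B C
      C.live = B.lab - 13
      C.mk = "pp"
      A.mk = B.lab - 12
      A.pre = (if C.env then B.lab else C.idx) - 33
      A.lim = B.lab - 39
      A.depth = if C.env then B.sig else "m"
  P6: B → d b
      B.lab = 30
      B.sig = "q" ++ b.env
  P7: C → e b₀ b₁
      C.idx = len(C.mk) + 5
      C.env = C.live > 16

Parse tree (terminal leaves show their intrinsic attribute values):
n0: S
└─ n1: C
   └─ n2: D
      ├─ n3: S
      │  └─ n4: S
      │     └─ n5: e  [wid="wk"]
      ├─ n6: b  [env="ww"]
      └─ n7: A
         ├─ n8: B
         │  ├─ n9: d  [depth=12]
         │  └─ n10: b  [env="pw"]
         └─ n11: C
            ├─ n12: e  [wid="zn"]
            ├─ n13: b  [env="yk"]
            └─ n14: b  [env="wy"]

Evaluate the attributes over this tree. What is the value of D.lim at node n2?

1. n1.live = 13  [13]
2. n1.mk = "vx"  ["vx"]
3. n2.pre = 26  [len(C.mk) + 24]
4. n5.wid = "wk"  [terminal]
5. n4.cnt = true  [true]
6. n4.key = "um"  ["um"]
7. n4.sig = false  [false]
8. n4.ok = -6  [len(e.wid) - 8]
9. n3.cnt = false  [S₁.ok > -6]
10. n3.key = "wz"  ["wz"]
11. n3.sig = true  [S₁.cnt == true]
12. n3.ok = 26  [26]
13. n6.env = "ww"  [terminal]
14. n9.depth = 12  [terminal]
15. n10.env = "pw"  [terminal]
16. n8.lab = 30  [30]
17. n8.sig = "qpw"  ["q" ++ b.env]
18. n11.live = 17  [B.lab - 13]
19. n11.mk = "pp"  ["pp"]
20. n12.wid = "zn"  [terminal]
21. n13.env = "yk"  [terminal]
22. n14.env = "wy"  [terminal]
23. n11.idx = 7  [len(C.mk) + 5]
24. n11.env = true  [C.live > 16]
25. n7.mk = 18  [B.lab - 12]
26. n7.pre = -3  [(if C.env then B.lab else C.idx) - 33]
27. n7.lim = -9  [B.lab - 39]
28. n7.depth = "qpw"  [if C.env then B.sig else "m"]
29. n2.key = true  [true]
30. n2.sig = 12  [A.pre + A.lim + 24]
31. n2.lim = 13  [(if S.cnt then A.pre else A.lim) + 22]
32. n1.idx = 1  [C.live - 12]
33. n1.env = true  [D.lim > 12]
34. n0.cnt = true  [C.idx > 0]
35. n0.key = "mm"  ["mm"]
36. n0.sig = false  [C.idx > 1]
37. n0.ok = 2  [C.idx * 2]

13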